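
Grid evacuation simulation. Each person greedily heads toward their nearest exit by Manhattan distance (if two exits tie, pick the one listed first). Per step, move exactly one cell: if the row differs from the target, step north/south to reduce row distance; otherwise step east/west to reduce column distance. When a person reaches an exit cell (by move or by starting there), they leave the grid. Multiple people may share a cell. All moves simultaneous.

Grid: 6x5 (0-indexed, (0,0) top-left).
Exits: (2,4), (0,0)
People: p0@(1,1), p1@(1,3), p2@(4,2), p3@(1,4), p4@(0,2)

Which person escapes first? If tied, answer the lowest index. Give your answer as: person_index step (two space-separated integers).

Step 1: p0:(1,1)->(0,1) | p1:(1,3)->(2,3) | p2:(4,2)->(3,2) | p3:(1,4)->(2,4)->EXIT | p4:(0,2)->(0,1)
Step 2: p0:(0,1)->(0,0)->EXIT | p1:(2,3)->(2,4)->EXIT | p2:(3,2)->(2,2) | p3:escaped | p4:(0,1)->(0,0)->EXIT
Step 3: p0:escaped | p1:escaped | p2:(2,2)->(2,3) | p3:escaped | p4:escaped
Step 4: p0:escaped | p1:escaped | p2:(2,3)->(2,4)->EXIT | p3:escaped | p4:escaped
Exit steps: [2, 2, 4, 1, 2]
First to escape: p3 at step 1

Answer: 3 1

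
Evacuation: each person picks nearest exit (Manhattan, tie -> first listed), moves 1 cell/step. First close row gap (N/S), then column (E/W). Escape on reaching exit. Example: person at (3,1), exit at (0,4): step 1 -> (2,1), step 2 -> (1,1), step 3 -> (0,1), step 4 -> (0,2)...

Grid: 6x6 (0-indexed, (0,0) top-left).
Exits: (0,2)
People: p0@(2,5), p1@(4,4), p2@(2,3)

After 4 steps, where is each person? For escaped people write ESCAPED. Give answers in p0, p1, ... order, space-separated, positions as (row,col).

Step 1: p0:(2,5)->(1,5) | p1:(4,4)->(3,4) | p2:(2,3)->(1,3)
Step 2: p0:(1,5)->(0,5) | p1:(3,4)->(2,4) | p2:(1,3)->(0,3)
Step 3: p0:(0,5)->(0,4) | p1:(2,4)->(1,4) | p2:(0,3)->(0,2)->EXIT
Step 4: p0:(0,4)->(0,3) | p1:(1,4)->(0,4) | p2:escaped

(0,3) (0,4) ESCAPED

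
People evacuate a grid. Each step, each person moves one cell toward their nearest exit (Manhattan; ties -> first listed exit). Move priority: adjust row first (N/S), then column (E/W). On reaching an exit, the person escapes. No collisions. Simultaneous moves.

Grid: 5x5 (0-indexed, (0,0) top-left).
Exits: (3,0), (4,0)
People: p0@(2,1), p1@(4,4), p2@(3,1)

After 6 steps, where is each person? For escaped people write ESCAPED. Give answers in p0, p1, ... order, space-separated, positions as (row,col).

Step 1: p0:(2,1)->(3,1) | p1:(4,4)->(4,3) | p2:(3,1)->(3,0)->EXIT
Step 2: p0:(3,1)->(3,0)->EXIT | p1:(4,3)->(4,2) | p2:escaped
Step 3: p0:escaped | p1:(4,2)->(4,1) | p2:escaped
Step 4: p0:escaped | p1:(4,1)->(4,0)->EXIT | p2:escaped

ESCAPED ESCAPED ESCAPED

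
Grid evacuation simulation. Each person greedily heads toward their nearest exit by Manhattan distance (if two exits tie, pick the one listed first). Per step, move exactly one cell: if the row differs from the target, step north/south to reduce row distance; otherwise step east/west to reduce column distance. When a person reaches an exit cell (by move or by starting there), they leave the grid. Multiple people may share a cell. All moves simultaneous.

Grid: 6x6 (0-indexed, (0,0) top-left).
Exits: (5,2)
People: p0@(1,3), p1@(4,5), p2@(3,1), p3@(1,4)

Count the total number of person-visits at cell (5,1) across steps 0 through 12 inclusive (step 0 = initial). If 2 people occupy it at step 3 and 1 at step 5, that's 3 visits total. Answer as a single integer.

Answer: 1

Derivation:
Step 0: p0@(1,3) p1@(4,5) p2@(3,1) p3@(1,4) -> at (5,1): 0 [-], cum=0
Step 1: p0@(2,3) p1@(5,5) p2@(4,1) p3@(2,4) -> at (5,1): 0 [-], cum=0
Step 2: p0@(3,3) p1@(5,4) p2@(5,1) p3@(3,4) -> at (5,1): 1 [p2], cum=1
Step 3: p0@(4,3) p1@(5,3) p2@ESC p3@(4,4) -> at (5,1): 0 [-], cum=1
Step 4: p0@(5,3) p1@ESC p2@ESC p3@(5,4) -> at (5,1): 0 [-], cum=1
Step 5: p0@ESC p1@ESC p2@ESC p3@(5,3) -> at (5,1): 0 [-], cum=1
Step 6: p0@ESC p1@ESC p2@ESC p3@ESC -> at (5,1): 0 [-], cum=1
Total visits = 1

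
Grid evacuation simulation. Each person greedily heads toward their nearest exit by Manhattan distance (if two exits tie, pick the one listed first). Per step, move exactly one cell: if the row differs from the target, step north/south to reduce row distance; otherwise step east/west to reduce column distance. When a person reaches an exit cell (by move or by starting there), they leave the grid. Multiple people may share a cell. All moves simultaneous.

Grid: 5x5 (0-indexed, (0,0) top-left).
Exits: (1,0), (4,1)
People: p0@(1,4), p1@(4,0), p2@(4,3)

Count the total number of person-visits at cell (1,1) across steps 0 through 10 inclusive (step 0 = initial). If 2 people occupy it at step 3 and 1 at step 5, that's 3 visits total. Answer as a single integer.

Answer: 1

Derivation:
Step 0: p0@(1,4) p1@(4,0) p2@(4,3) -> at (1,1): 0 [-], cum=0
Step 1: p0@(1,3) p1@ESC p2@(4,2) -> at (1,1): 0 [-], cum=0
Step 2: p0@(1,2) p1@ESC p2@ESC -> at (1,1): 0 [-], cum=0
Step 3: p0@(1,1) p1@ESC p2@ESC -> at (1,1): 1 [p0], cum=1
Step 4: p0@ESC p1@ESC p2@ESC -> at (1,1): 0 [-], cum=1
Total visits = 1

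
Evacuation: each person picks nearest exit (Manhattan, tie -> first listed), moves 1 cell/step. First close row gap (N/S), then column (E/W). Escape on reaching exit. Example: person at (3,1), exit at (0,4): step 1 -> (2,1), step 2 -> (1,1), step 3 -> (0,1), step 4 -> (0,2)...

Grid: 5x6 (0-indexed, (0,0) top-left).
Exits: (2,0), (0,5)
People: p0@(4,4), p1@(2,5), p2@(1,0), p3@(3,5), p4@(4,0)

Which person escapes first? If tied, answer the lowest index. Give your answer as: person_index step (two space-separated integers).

Step 1: p0:(4,4)->(3,4) | p1:(2,5)->(1,5) | p2:(1,0)->(2,0)->EXIT | p3:(3,5)->(2,5) | p4:(4,0)->(3,0)
Step 2: p0:(3,4)->(2,4) | p1:(1,5)->(0,5)->EXIT | p2:escaped | p3:(2,5)->(1,5) | p4:(3,0)->(2,0)->EXIT
Step 3: p0:(2,4)->(1,4) | p1:escaped | p2:escaped | p3:(1,5)->(0,5)->EXIT | p4:escaped
Step 4: p0:(1,4)->(0,4) | p1:escaped | p2:escaped | p3:escaped | p4:escaped
Step 5: p0:(0,4)->(0,5)->EXIT | p1:escaped | p2:escaped | p3:escaped | p4:escaped
Exit steps: [5, 2, 1, 3, 2]
First to escape: p2 at step 1

Answer: 2 1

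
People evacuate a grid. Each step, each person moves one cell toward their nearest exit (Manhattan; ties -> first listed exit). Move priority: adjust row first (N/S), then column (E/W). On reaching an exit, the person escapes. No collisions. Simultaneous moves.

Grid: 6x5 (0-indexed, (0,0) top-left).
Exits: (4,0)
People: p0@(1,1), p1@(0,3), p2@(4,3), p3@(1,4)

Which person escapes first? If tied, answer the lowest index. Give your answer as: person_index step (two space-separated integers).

Answer: 2 3

Derivation:
Step 1: p0:(1,1)->(2,1) | p1:(0,3)->(1,3) | p2:(4,3)->(4,2) | p3:(1,4)->(2,4)
Step 2: p0:(2,1)->(3,1) | p1:(1,3)->(2,3) | p2:(4,2)->(4,1) | p3:(2,4)->(3,4)
Step 3: p0:(3,1)->(4,1) | p1:(2,3)->(3,3) | p2:(4,1)->(4,0)->EXIT | p3:(3,4)->(4,4)
Step 4: p0:(4,1)->(4,0)->EXIT | p1:(3,3)->(4,3) | p2:escaped | p3:(4,4)->(4,3)
Step 5: p0:escaped | p1:(4,3)->(4,2) | p2:escaped | p3:(4,3)->(4,2)
Step 6: p0:escaped | p1:(4,2)->(4,1) | p2:escaped | p3:(4,2)->(4,1)
Step 7: p0:escaped | p1:(4,1)->(4,0)->EXIT | p2:escaped | p3:(4,1)->(4,0)->EXIT
Exit steps: [4, 7, 3, 7]
First to escape: p2 at step 3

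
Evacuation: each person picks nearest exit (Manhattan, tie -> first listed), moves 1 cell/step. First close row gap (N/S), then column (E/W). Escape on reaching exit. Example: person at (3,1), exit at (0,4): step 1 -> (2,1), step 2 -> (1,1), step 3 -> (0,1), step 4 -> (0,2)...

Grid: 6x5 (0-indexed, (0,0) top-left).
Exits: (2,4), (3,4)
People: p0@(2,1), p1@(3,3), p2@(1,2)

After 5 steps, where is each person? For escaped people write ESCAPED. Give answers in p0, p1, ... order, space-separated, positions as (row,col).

Step 1: p0:(2,1)->(2,2) | p1:(3,3)->(3,4)->EXIT | p2:(1,2)->(2,2)
Step 2: p0:(2,2)->(2,3) | p1:escaped | p2:(2,2)->(2,3)
Step 3: p0:(2,3)->(2,4)->EXIT | p1:escaped | p2:(2,3)->(2,4)->EXIT

ESCAPED ESCAPED ESCAPED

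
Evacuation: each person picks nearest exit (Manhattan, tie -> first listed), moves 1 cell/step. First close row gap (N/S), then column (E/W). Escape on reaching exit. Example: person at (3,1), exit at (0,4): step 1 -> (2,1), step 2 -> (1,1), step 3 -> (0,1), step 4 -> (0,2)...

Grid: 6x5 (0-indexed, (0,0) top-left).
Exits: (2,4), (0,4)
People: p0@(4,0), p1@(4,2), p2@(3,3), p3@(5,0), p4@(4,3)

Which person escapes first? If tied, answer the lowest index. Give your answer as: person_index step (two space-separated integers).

Step 1: p0:(4,0)->(3,0) | p1:(4,2)->(3,2) | p2:(3,3)->(2,3) | p3:(5,0)->(4,0) | p4:(4,3)->(3,3)
Step 2: p0:(3,0)->(2,0) | p1:(3,2)->(2,2) | p2:(2,3)->(2,4)->EXIT | p3:(4,0)->(3,0) | p4:(3,3)->(2,3)
Step 3: p0:(2,0)->(2,1) | p1:(2,2)->(2,3) | p2:escaped | p3:(3,0)->(2,0) | p4:(2,3)->(2,4)->EXIT
Step 4: p0:(2,1)->(2,2) | p1:(2,3)->(2,4)->EXIT | p2:escaped | p3:(2,0)->(2,1) | p4:escaped
Step 5: p0:(2,2)->(2,3) | p1:escaped | p2:escaped | p3:(2,1)->(2,2) | p4:escaped
Step 6: p0:(2,3)->(2,4)->EXIT | p1:escaped | p2:escaped | p3:(2,2)->(2,3) | p4:escaped
Step 7: p0:escaped | p1:escaped | p2:escaped | p3:(2,3)->(2,4)->EXIT | p4:escaped
Exit steps: [6, 4, 2, 7, 3]
First to escape: p2 at step 2

Answer: 2 2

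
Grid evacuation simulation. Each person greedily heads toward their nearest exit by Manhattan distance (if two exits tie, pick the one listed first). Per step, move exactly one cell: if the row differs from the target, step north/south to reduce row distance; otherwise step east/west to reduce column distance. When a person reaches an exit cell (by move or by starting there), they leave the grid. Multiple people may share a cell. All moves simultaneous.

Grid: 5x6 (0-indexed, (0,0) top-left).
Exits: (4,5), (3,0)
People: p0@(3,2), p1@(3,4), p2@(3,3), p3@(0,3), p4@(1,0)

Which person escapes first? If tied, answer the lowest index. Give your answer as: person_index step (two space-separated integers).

Step 1: p0:(3,2)->(3,1) | p1:(3,4)->(4,4) | p2:(3,3)->(4,3) | p3:(0,3)->(1,3) | p4:(1,0)->(2,0)
Step 2: p0:(3,1)->(3,0)->EXIT | p1:(4,4)->(4,5)->EXIT | p2:(4,3)->(4,4) | p3:(1,3)->(2,3) | p4:(2,0)->(3,0)->EXIT
Step 3: p0:escaped | p1:escaped | p2:(4,4)->(4,5)->EXIT | p3:(2,3)->(3,3) | p4:escaped
Step 4: p0:escaped | p1:escaped | p2:escaped | p3:(3,3)->(4,3) | p4:escaped
Step 5: p0:escaped | p1:escaped | p2:escaped | p3:(4,3)->(4,4) | p4:escaped
Step 6: p0:escaped | p1:escaped | p2:escaped | p3:(4,4)->(4,5)->EXIT | p4:escaped
Exit steps: [2, 2, 3, 6, 2]
First to escape: p0 at step 2

Answer: 0 2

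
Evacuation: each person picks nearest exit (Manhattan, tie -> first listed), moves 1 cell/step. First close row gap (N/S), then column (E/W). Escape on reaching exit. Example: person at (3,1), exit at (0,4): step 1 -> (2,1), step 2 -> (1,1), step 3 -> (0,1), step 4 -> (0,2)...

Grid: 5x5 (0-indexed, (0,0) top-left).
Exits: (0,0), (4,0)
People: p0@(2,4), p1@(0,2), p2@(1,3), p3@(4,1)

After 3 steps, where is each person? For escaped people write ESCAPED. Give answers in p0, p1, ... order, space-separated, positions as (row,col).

Step 1: p0:(2,4)->(1,4) | p1:(0,2)->(0,1) | p2:(1,3)->(0,3) | p3:(4,1)->(4,0)->EXIT
Step 2: p0:(1,4)->(0,4) | p1:(0,1)->(0,0)->EXIT | p2:(0,3)->(0,2) | p3:escaped
Step 3: p0:(0,4)->(0,3) | p1:escaped | p2:(0,2)->(0,1) | p3:escaped

(0,3) ESCAPED (0,1) ESCAPED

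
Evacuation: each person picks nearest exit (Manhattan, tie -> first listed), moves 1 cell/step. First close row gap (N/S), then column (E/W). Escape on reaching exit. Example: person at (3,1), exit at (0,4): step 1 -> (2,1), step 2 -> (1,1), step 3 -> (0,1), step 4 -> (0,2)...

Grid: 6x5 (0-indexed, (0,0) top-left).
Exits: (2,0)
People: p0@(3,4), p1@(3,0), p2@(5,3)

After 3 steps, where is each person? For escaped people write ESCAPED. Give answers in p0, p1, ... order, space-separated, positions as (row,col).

Step 1: p0:(3,4)->(2,4) | p1:(3,0)->(2,0)->EXIT | p2:(5,3)->(4,3)
Step 2: p0:(2,4)->(2,3) | p1:escaped | p2:(4,3)->(3,3)
Step 3: p0:(2,3)->(2,2) | p1:escaped | p2:(3,3)->(2,3)

(2,2) ESCAPED (2,3)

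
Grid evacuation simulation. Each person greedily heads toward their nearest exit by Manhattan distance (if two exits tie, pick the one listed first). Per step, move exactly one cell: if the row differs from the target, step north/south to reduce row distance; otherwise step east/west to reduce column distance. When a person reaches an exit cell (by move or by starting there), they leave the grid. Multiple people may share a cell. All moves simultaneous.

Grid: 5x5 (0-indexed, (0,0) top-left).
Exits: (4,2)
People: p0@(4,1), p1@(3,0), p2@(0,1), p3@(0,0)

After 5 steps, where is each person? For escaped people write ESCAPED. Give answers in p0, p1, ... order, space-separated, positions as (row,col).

Step 1: p0:(4,1)->(4,2)->EXIT | p1:(3,0)->(4,0) | p2:(0,1)->(1,1) | p3:(0,0)->(1,0)
Step 2: p0:escaped | p1:(4,0)->(4,1) | p2:(1,1)->(2,1) | p3:(1,0)->(2,0)
Step 3: p0:escaped | p1:(4,1)->(4,2)->EXIT | p2:(2,1)->(3,1) | p3:(2,0)->(3,0)
Step 4: p0:escaped | p1:escaped | p2:(3,1)->(4,1) | p3:(3,0)->(4,0)
Step 5: p0:escaped | p1:escaped | p2:(4,1)->(4,2)->EXIT | p3:(4,0)->(4,1)

ESCAPED ESCAPED ESCAPED (4,1)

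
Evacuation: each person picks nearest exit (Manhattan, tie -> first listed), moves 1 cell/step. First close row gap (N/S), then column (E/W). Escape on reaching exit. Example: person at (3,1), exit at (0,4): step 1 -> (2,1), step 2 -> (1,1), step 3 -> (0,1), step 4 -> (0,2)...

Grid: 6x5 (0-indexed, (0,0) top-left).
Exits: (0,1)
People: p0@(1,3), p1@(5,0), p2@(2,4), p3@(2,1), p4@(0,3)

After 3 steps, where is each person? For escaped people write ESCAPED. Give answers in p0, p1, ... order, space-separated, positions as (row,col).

Step 1: p0:(1,3)->(0,3) | p1:(5,0)->(4,0) | p2:(2,4)->(1,4) | p3:(2,1)->(1,1) | p4:(0,3)->(0,2)
Step 2: p0:(0,3)->(0,2) | p1:(4,0)->(3,0) | p2:(1,4)->(0,4) | p3:(1,1)->(0,1)->EXIT | p4:(0,2)->(0,1)->EXIT
Step 3: p0:(0,2)->(0,1)->EXIT | p1:(3,0)->(2,0) | p2:(0,4)->(0,3) | p3:escaped | p4:escaped

ESCAPED (2,0) (0,3) ESCAPED ESCAPED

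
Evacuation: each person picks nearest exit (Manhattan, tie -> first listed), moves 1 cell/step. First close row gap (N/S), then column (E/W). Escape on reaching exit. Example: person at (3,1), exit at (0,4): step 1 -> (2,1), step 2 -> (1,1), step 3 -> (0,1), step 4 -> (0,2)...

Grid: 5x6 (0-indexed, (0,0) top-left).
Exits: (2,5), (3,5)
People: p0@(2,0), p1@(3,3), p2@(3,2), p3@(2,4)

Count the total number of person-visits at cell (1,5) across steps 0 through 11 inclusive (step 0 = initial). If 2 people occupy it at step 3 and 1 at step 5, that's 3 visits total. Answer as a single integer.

Step 0: p0@(2,0) p1@(3,3) p2@(3,2) p3@(2,4) -> at (1,5): 0 [-], cum=0
Step 1: p0@(2,1) p1@(3,4) p2@(3,3) p3@ESC -> at (1,5): 0 [-], cum=0
Step 2: p0@(2,2) p1@ESC p2@(3,4) p3@ESC -> at (1,5): 0 [-], cum=0
Step 3: p0@(2,3) p1@ESC p2@ESC p3@ESC -> at (1,5): 0 [-], cum=0
Step 4: p0@(2,4) p1@ESC p2@ESC p3@ESC -> at (1,5): 0 [-], cum=0
Step 5: p0@ESC p1@ESC p2@ESC p3@ESC -> at (1,5): 0 [-], cum=0
Total visits = 0

Answer: 0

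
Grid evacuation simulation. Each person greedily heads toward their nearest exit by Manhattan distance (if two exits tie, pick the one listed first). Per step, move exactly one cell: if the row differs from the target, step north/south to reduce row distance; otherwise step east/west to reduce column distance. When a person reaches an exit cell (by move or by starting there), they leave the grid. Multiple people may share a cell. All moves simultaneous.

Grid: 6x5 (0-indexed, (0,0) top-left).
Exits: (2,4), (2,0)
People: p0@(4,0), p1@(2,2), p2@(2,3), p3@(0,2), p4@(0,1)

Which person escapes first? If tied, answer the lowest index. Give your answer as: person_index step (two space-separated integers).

Step 1: p0:(4,0)->(3,0) | p1:(2,2)->(2,3) | p2:(2,3)->(2,4)->EXIT | p3:(0,2)->(1,2) | p4:(0,1)->(1,1)
Step 2: p0:(3,0)->(2,0)->EXIT | p1:(2,3)->(2,4)->EXIT | p2:escaped | p3:(1,2)->(2,2) | p4:(1,1)->(2,1)
Step 3: p0:escaped | p1:escaped | p2:escaped | p3:(2,2)->(2,3) | p4:(2,1)->(2,0)->EXIT
Step 4: p0:escaped | p1:escaped | p2:escaped | p3:(2,3)->(2,4)->EXIT | p4:escaped
Exit steps: [2, 2, 1, 4, 3]
First to escape: p2 at step 1

Answer: 2 1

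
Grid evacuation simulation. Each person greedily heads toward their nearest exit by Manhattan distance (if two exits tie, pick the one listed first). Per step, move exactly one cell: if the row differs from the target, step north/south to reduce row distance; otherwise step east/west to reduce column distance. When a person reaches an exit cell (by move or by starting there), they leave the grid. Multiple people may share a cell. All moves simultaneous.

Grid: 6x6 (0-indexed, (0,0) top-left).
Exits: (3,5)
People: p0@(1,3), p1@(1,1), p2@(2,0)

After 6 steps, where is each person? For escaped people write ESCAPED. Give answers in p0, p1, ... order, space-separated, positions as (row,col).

Step 1: p0:(1,3)->(2,3) | p1:(1,1)->(2,1) | p2:(2,0)->(3,0)
Step 2: p0:(2,3)->(3,3) | p1:(2,1)->(3,1) | p2:(3,0)->(3,1)
Step 3: p0:(3,3)->(3,4) | p1:(3,1)->(3,2) | p2:(3,1)->(3,2)
Step 4: p0:(3,4)->(3,5)->EXIT | p1:(3,2)->(3,3) | p2:(3,2)->(3,3)
Step 5: p0:escaped | p1:(3,3)->(3,4) | p2:(3,3)->(3,4)
Step 6: p0:escaped | p1:(3,4)->(3,5)->EXIT | p2:(3,4)->(3,5)->EXIT

ESCAPED ESCAPED ESCAPED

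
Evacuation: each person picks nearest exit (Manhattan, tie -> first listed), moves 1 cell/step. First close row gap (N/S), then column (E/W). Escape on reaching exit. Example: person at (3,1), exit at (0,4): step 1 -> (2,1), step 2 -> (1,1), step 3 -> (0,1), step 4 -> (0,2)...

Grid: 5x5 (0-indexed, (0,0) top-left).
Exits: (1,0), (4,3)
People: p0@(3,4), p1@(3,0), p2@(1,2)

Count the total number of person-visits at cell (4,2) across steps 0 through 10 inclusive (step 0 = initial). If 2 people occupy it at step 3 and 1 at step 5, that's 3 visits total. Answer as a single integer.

Answer: 0

Derivation:
Step 0: p0@(3,4) p1@(3,0) p2@(1,2) -> at (4,2): 0 [-], cum=0
Step 1: p0@(4,4) p1@(2,0) p2@(1,1) -> at (4,2): 0 [-], cum=0
Step 2: p0@ESC p1@ESC p2@ESC -> at (4,2): 0 [-], cum=0
Total visits = 0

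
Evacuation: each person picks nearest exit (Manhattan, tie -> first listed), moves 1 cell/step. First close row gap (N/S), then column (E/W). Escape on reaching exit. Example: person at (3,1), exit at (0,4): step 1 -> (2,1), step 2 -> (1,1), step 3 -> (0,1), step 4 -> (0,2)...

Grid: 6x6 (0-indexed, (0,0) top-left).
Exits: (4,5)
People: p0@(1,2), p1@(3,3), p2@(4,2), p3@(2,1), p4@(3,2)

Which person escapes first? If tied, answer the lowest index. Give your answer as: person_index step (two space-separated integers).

Step 1: p0:(1,2)->(2,2) | p1:(3,3)->(4,3) | p2:(4,2)->(4,3) | p3:(2,1)->(3,1) | p4:(3,2)->(4,2)
Step 2: p0:(2,2)->(3,2) | p1:(4,3)->(4,4) | p2:(4,3)->(4,4) | p3:(3,1)->(4,1) | p4:(4,2)->(4,3)
Step 3: p0:(3,2)->(4,2) | p1:(4,4)->(4,5)->EXIT | p2:(4,4)->(4,5)->EXIT | p3:(4,1)->(4,2) | p4:(4,3)->(4,4)
Step 4: p0:(4,2)->(4,3) | p1:escaped | p2:escaped | p3:(4,2)->(4,3) | p4:(4,4)->(4,5)->EXIT
Step 5: p0:(4,3)->(4,4) | p1:escaped | p2:escaped | p3:(4,3)->(4,4) | p4:escaped
Step 6: p0:(4,4)->(4,5)->EXIT | p1:escaped | p2:escaped | p3:(4,4)->(4,5)->EXIT | p4:escaped
Exit steps: [6, 3, 3, 6, 4]
First to escape: p1 at step 3

Answer: 1 3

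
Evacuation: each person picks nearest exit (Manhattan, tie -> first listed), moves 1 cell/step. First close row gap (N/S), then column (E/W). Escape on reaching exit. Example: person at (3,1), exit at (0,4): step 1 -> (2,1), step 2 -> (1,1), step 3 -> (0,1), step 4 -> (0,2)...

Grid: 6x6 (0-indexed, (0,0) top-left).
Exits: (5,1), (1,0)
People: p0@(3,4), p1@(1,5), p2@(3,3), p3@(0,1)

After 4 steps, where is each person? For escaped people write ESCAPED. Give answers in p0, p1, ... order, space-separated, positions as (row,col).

Step 1: p0:(3,4)->(4,4) | p1:(1,5)->(1,4) | p2:(3,3)->(4,3) | p3:(0,1)->(1,1)
Step 2: p0:(4,4)->(5,4) | p1:(1,4)->(1,3) | p2:(4,3)->(5,3) | p3:(1,1)->(1,0)->EXIT
Step 3: p0:(5,4)->(5,3) | p1:(1,3)->(1,2) | p2:(5,3)->(5,2) | p3:escaped
Step 4: p0:(5,3)->(5,2) | p1:(1,2)->(1,1) | p2:(5,2)->(5,1)->EXIT | p3:escaped

(5,2) (1,1) ESCAPED ESCAPED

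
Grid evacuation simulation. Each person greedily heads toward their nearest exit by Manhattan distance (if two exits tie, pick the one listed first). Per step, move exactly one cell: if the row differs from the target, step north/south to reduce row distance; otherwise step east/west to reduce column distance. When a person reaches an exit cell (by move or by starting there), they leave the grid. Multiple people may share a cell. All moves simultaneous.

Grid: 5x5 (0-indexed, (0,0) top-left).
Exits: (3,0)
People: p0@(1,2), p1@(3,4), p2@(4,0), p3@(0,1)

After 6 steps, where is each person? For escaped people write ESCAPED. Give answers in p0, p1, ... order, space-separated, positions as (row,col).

Step 1: p0:(1,2)->(2,2) | p1:(3,4)->(3,3) | p2:(4,0)->(3,0)->EXIT | p3:(0,1)->(1,1)
Step 2: p0:(2,2)->(3,2) | p1:(3,3)->(3,2) | p2:escaped | p3:(1,1)->(2,1)
Step 3: p0:(3,2)->(3,1) | p1:(3,2)->(3,1) | p2:escaped | p3:(2,1)->(3,1)
Step 4: p0:(3,1)->(3,0)->EXIT | p1:(3,1)->(3,0)->EXIT | p2:escaped | p3:(3,1)->(3,0)->EXIT

ESCAPED ESCAPED ESCAPED ESCAPED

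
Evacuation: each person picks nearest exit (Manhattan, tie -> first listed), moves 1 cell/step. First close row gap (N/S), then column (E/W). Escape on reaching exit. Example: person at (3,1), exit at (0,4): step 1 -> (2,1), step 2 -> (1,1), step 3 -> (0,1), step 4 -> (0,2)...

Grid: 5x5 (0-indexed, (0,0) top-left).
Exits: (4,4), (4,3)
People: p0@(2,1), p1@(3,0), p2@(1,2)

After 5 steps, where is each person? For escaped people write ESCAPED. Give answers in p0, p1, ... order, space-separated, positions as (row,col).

Step 1: p0:(2,1)->(3,1) | p1:(3,0)->(4,0) | p2:(1,2)->(2,2)
Step 2: p0:(3,1)->(4,1) | p1:(4,0)->(4,1) | p2:(2,2)->(3,2)
Step 3: p0:(4,1)->(4,2) | p1:(4,1)->(4,2) | p2:(3,2)->(4,2)
Step 4: p0:(4,2)->(4,3)->EXIT | p1:(4,2)->(4,3)->EXIT | p2:(4,2)->(4,3)->EXIT

ESCAPED ESCAPED ESCAPED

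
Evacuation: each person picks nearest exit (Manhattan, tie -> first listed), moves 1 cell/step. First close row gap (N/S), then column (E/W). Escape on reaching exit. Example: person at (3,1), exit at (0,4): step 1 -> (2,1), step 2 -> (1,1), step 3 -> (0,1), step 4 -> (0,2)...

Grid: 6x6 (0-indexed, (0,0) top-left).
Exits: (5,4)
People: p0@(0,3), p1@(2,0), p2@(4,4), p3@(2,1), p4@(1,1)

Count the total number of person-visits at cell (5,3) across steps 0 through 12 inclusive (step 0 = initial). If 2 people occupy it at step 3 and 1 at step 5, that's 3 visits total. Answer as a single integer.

Answer: 4

Derivation:
Step 0: p0@(0,3) p1@(2,0) p2@(4,4) p3@(2,1) p4@(1,1) -> at (5,3): 0 [-], cum=0
Step 1: p0@(1,3) p1@(3,0) p2@ESC p3@(3,1) p4@(2,1) -> at (5,3): 0 [-], cum=0
Step 2: p0@(2,3) p1@(4,0) p2@ESC p3@(4,1) p4@(3,1) -> at (5,3): 0 [-], cum=0
Step 3: p0@(3,3) p1@(5,0) p2@ESC p3@(5,1) p4@(4,1) -> at (5,3): 0 [-], cum=0
Step 4: p0@(4,3) p1@(5,1) p2@ESC p3@(5,2) p4@(5,1) -> at (5,3): 0 [-], cum=0
Step 5: p0@(5,3) p1@(5,2) p2@ESC p3@(5,3) p4@(5,2) -> at (5,3): 2 [p0,p3], cum=2
Step 6: p0@ESC p1@(5,3) p2@ESC p3@ESC p4@(5,3) -> at (5,3): 2 [p1,p4], cum=4
Step 7: p0@ESC p1@ESC p2@ESC p3@ESC p4@ESC -> at (5,3): 0 [-], cum=4
Total visits = 4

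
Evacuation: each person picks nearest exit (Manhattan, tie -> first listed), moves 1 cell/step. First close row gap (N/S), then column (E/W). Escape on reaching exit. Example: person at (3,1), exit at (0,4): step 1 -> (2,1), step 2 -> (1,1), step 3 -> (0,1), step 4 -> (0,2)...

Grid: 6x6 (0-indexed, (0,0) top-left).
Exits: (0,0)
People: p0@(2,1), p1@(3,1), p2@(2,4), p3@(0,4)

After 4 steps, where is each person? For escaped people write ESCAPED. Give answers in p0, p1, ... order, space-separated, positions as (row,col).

Step 1: p0:(2,1)->(1,1) | p1:(3,1)->(2,1) | p2:(2,4)->(1,4) | p3:(0,4)->(0,3)
Step 2: p0:(1,1)->(0,1) | p1:(2,1)->(1,1) | p2:(1,4)->(0,4) | p3:(0,3)->(0,2)
Step 3: p0:(0,1)->(0,0)->EXIT | p1:(1,1)->(0,1) | p2:(0,4)->(0,3) | p3:(0,2)->(0,1)
Step 4: p0:escaped | p1:(0,1)->(0,0)->EXIT | p2:(0,3)->(0,2) | p3:(0,1)->(0,0)->EXIT

ESCAPED ESCAPED (0,2) ESCAPED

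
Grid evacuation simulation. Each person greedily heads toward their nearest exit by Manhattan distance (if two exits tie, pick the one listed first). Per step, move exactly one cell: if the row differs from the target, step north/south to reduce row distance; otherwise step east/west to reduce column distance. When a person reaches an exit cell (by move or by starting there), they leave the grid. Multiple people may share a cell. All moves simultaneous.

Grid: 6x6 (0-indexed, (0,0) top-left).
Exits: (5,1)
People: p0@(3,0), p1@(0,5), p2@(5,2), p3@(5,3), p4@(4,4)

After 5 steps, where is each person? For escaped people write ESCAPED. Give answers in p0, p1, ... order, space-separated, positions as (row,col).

Step 1: p0:(3,0)->(4,0) | p1:(0,5)->(1,5) | p2:(5,2)->(5,1)->EXIT | p3:(5,3)->(5,2) | p4:(4,4)->(5,4)
Step 2: p0:(4,0)->(5,0) | p1:(1,5)->(2,5) | p2:escaped | p3:(5,2)->(5,1)->EXIT | p4:(5,4)->(5,3)
Step 3: p0:(5,0)->(5,1)->EXIT | p1:(2,5)->(3,5) | p2:escaped | p3:escaped | p4:(5,3)->(5,2)
Step 4: p0:escaped | p1:(3,5)->(4,5) | p2:escaped | p3:escaped | p4:(5,2)->(5,1)->EXIT
Step 5: p0:escaped | p1:(4,5)->(5,5) | p2:escaped | p3:escaped | p4:escaped

ESCAPED (5,5) ESCAPED ESCAPED ESCAPED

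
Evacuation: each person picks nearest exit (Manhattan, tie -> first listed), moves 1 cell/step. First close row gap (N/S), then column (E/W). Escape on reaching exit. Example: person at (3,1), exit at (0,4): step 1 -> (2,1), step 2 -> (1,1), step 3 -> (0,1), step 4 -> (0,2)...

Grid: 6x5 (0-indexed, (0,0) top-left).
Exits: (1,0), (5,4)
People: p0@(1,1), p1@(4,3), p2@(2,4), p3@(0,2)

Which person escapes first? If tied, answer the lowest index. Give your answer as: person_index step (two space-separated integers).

Step 1: p0:(1,1)->(1,0)->EXIT | p1:(4,3)->(5,3) | p2:(2,4)->(3,4) | p3:(0,2)->(1,2)
Step 2: p0:escaped | p1:(5,3)->(5,4)->EXIT | p2:(3,4)->(4,4) | p3:(1,2)->(1,1)
Step 3: p0:escaped | p1:escaped | p2:(4,4)->(5,4)->EXIT | p3:(1,1)->(1,0)->EXIT
Exit steps: [1, 2, 3, 3]
First to escape: p0 at step 1

Answer: 0 1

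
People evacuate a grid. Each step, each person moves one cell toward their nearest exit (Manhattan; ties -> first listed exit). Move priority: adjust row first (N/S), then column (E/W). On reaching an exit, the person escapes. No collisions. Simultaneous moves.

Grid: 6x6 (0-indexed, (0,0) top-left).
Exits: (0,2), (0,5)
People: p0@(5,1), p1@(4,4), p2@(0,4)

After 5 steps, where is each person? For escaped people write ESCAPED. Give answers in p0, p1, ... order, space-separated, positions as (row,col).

Step 1: p0:(5,1)->(4,1) | p1:(4,4)->(3,4) | p2:(0,4)->(0,5)->EXIT
Step 2: p0:(4,1)->(3,1) | p1:(3,4)->(2,4) | p2:escaped
Step 3: p0:(3,1)->(2,1) | p1:(2,4)->(1,4) | p2:escaped
Step 4: p0:(2,1)->(1,1) | p1:(1,4)->(0,4) | p2:escaped
Step 5: p0:(1,1)->(0,1) | p1:(0,4)->(0,5)->EXIT | p2:escaped

(0,1) ESCAPED ESCAPED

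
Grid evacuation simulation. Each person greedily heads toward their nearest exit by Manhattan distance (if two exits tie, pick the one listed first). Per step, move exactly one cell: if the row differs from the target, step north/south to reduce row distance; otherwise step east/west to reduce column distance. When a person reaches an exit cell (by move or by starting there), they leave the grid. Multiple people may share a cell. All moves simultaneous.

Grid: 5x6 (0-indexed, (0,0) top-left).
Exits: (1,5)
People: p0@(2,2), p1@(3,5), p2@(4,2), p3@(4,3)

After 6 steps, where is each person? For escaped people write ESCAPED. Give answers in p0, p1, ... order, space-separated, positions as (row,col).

Step 1: p0:(2,2)->(1,2) | p1:(3,5)->(2,5) | p2:(4,2)->(3,2) | p3:(4,3)->(3,3)
Step 2: p0:(1,2)->(1,3) | p1:(2,5)->(1,5)->EXIT | p2:(3,2)->(2,2) | p3:(3,3)->(2,3)
Step 3: p0:(1,3)->(1,4) | p1:escaped | p2:(2,2)->(1,2) | p3:(2,3)->(1,3)
Step 4: p0:(1,4)->(1,5)->EXIT | p1:escaped | p2:(1,2)->(1,3) | p3:(1,3)->(1,4)
Step 5: p0:escaped | p1:escaped | p2:(1,3)->(1,4) | p3:(1,4)->(1,5)->EXIT
Step 6: p0:escaped | p1:escaped | p2:(1,4)->(1,5)->EXIT | p3:escaped

ESCAPED ESCAPED ESCAPED ESCAPED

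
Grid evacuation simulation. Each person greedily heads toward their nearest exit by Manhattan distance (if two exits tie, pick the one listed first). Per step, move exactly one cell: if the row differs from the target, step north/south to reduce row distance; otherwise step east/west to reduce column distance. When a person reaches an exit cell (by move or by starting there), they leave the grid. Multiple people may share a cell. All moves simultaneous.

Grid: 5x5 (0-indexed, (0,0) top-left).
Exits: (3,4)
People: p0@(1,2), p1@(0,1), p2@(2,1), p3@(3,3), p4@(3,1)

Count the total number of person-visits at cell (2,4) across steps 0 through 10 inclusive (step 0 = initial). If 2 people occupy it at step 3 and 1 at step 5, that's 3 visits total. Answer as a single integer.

Answer: 0

Derivation:
Step 0: p0@(1,2) p1@(0,1) p2@(2,1) p3@(3,3) p4@(3,1) -> at (2,4): 0 [-], cum=0
Step 1: p0@(2,2) p1@(1,1) p2@(3,1) p3@ESC p4@(3,2) -> at (2,4): 0 [-], cum=0
Step 2: p0@(3,2) p1@(2,1) p2@(3,2) p3@ESC p4@(3,3) -> at (2,4): 0 [-], cum=0
Step 3: p0@(3,3) p1@(3,1) p2@(3,3) p3@ESC p4@ESC -> at (2,4): 0 [-], cum=0
Step 4: p0@ESC p1@(3,2) p2@ESC p3@ESC p4@ESC -> at (2,4): 0 [-], cum=0
Step 5: p0@ESC p1@(3,3) p2@ESC p3@ESC p4@ESC -> at (2,4): 0 [-], cum=0
Step 6: p0@ESC p1@ESC p2@ESC p3@ESC p4@ESC -> at (2,4): 0 [-], cum=0
Total visits = 0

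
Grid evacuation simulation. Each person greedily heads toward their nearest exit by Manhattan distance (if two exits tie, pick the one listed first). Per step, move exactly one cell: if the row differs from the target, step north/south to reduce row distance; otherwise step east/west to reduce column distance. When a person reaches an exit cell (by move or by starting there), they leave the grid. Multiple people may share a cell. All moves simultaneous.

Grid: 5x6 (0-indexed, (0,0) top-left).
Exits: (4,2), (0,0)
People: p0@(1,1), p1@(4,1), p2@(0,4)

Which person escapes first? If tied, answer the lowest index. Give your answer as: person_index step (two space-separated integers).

Step 1: p0:(1,1)->(0,1) | p1:(4,1)->(4,2)->EXIT | p2:(0,4)->(0,3)
Step 2: p0:(0,1)->(0,0)->EXIT | p1:escaped | p2:(0,3)->(0,2)
Step 3: p0:escaped | p1:escaped | p2:(0,2)->(0,1)
Step 4: p0:escaped | p1:escaped | p2:(0,1)->(0,0)->EXIT
Exit steps: [2, 1, 4]
First to escape: p1 at step 1

Answer: 1 1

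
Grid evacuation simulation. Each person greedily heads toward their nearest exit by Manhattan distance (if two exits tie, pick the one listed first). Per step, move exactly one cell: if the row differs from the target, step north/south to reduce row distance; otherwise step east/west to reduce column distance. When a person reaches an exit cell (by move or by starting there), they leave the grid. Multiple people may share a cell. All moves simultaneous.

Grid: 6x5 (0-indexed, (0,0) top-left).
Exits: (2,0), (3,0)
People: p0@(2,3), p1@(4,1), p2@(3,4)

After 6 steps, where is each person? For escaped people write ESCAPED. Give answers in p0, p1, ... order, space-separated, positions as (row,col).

Step 1: p0:(2,3)->(2,2) | p1:(4,1)->(3,1) | p2:(3,4)->(3,3)
Step 2: p0:(2,2)->(2,1) | p1:(3,1)->(3,0)->EXIT | p2:(3,3)->(3,2)
Step 3: p0:(2,1)->(2,0)->EXIT | p1:escaped | p2:(3,2)->(3,1)
Step 4: p0:escaped | p1:escaped | p2:(3,1)->(3,0)->EXIT

ESCAPED ESCAPED ESCAPED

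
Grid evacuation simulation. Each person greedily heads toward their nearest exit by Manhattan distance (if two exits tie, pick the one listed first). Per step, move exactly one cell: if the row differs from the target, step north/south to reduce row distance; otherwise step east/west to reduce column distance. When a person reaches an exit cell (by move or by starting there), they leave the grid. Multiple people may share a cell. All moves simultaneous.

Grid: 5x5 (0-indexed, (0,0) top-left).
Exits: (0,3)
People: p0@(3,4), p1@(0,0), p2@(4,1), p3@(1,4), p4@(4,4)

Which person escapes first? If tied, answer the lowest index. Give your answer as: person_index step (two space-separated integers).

Answer: 3 2

Derivation:
Step 1: p0:(3,4)->(2,4) | p1:(0,0)->(0,1) | p2:(4,1)->(3,1) | p3:(1,4)->(0,4) | p4:(4,4)->(3,4)
Step 2: p0:(2,4)->(1,4) | p1:(0,1)->(0,2) | p2:(3,1)->(2,1) | p3:(0,4)->(0,3)->EXIT | p4:(3,4)->(2,4)
Step 3: p0:(1,4)->(0,4) | p1:(0,2)->(0,3)->EXIT | p2:(2,1)->(1,1) | p3:escaped | p4:(2,4)->(1,4)
Step 4: p0:(0,4)->(0,3)->EXIT | p1:escaped | p2:(1,1)->(0,1) | p3:escaped | p4:(1,4)->(0,4)
Step 5: p0:escaped | p1:escaped | p2:(0,1)->(0,2) | p3:escaped | p4:(0,4)->(0,3)->EXIT
Step 6: p0:escaped | p1:escaped | p2:(0,2)->(0,3)->EXIT | p3:escaped | p4:escaped
Exit steps: [4, 3, 6, 2, 5]
First to escape: p3 at step 2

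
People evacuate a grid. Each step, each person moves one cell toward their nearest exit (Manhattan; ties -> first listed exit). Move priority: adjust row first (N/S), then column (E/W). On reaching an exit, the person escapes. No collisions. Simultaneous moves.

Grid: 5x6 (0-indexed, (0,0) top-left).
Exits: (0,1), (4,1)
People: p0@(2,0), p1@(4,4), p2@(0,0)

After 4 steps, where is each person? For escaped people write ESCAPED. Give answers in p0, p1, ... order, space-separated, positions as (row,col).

Step 1: p0:(2,0)->(1,0) | p1:(4,4)->(4,3) | p2:(0,0)->(0,1)->EXIT
Step 2: p0:(1,0)->(0,0) | p1:(4,3)->(4,2) | p2:escaped
Step 3: p0:(0,0)->(0,1)->EXIT | p1:(4,2)->(4,1)->EXIT | p2:escaped

ESCAPED ESCAPED ESCAPED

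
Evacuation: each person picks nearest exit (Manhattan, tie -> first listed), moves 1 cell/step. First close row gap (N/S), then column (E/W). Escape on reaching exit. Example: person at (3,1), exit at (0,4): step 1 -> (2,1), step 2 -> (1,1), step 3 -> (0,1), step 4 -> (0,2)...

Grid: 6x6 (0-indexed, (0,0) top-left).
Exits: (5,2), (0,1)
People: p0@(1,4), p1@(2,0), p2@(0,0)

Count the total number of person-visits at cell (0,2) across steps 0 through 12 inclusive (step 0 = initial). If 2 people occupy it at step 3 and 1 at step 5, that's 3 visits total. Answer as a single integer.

Step 0: p0@(1,4) p1@(2,0) p2@(0,0) -> at (0,2): 0 [-], cum=0
Step 1: p0@(0,4) p1@(1,0) p2@ESC -> at (0,2): 0 [-], cum=0
Step 2: p0@(0,3) p1@(0,0) p2@ESC -> at (0,2): 0 [-], cum=0
Step 3: p0@(0,2) p1@ESC p2@ESC -> at (0,2): 1 [p0], cum=1
Step 4: p0@ESC p1@ESC p2@ESC -> at (0,2): 0 [-], cum=1
Total visits = 1

Answer: 1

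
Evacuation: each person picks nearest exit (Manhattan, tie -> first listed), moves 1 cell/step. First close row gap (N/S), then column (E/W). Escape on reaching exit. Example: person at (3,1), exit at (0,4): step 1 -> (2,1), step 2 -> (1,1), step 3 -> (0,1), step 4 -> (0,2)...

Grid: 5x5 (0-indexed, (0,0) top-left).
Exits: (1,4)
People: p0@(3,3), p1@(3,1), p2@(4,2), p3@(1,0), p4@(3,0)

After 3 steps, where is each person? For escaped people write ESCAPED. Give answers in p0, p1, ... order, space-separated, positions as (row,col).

Step 1: p0:(3,3)->(2,3) | p1:(3,1)->(2,1) | p2:(4,2)->(3,2) | p3:(1,0)->(1,1) | p4:(3,0)->(2,0)
Step 2: p0:(2,3)->(1,3) | p1:(2,1)->(1,1) | p2:(3,2)->(2,2) | p3:(1,1)->(1,2) | p4:(2,0)->(1,0)
Step 3: p0:(1,3)->(1,4)->EXIT | p1:(1,1)->(1,2) | p2:(2,2)->(1,2) | p3:(1,2)->(1,3) | p4:(1,0)->(1,1)

ESCAPED (1,2) (1,2) (1,3) (1,1)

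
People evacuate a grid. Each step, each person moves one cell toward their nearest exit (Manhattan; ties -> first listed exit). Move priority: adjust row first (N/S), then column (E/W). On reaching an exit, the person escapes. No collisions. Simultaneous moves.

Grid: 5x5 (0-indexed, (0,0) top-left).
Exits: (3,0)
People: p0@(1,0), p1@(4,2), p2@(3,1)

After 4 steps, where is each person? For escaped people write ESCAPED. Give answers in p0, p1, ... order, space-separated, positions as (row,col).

Step 1: p0:(1,0)->(2,0) | p1:(4,2)->(3,2) | p2:(3,1)->(3,0)->EXIT
Step 2: p0:(2,0)->(3,0)->EXIT | p1:(3,2)->(3,1) | p2:escaped
Step 3: p0:escaped | p1:(3,1)->(3,0)->EXIT | p2:escaped

ESCAPED ESCAPED ESCAPED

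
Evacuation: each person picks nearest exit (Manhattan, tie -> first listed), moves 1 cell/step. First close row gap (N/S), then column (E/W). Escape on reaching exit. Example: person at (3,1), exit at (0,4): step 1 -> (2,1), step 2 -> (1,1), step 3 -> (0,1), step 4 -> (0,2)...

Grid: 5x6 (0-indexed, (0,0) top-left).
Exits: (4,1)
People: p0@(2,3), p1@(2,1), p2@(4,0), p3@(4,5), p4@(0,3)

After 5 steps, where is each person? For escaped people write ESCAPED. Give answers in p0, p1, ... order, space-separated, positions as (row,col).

Step 1: p0:(2,3)->(3,3) | p1:(2,1)->(3,1) | p2:(4,0)->(4,1)->EXIT | p3:(4,5)->(4,4) | p4:(0,3)->(1,3)
Step 2: p0:(3,3)->(4,3) | p1:(3,1)->(4,1)->EXIT | p2:escaped | p3:(4,4)->(4,3) | p4:(1,3)->(2,3)
Step 3: p0:(4,3)->(4,2) | p1:escaped | p2:escaped | p3:(4,3)->(4,2) | p4:(2,3)->(3,3)
Step 4: p0:(4,2)->(4,1)->EXIT | p1:escaped | p2:escaped | p3:(4,2)->(4,1)->EXIT | p4:(3,3)->(4,3)
Step 5: p0:escaped | p1:escaped | p2:escaped | p3:escaped | p4:(4,3)->(4,2)

ESCAPED ESCAPED ESCAPED ESCAPED (4,2)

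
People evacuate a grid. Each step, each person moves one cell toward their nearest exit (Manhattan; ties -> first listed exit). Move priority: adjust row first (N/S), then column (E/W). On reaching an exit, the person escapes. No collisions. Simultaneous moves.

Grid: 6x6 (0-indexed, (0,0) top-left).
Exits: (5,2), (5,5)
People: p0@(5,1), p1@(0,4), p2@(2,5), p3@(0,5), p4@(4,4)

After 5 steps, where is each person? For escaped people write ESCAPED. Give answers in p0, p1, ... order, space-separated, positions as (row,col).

Step 1: p0:(5,1)->(5,2)->EXIT | p1:(0,4)->(1,4) | p2:(2,5)->(3,5) | p3:(0,5)->(1,5) | p4:(4,4)->(5,4)
Step 2: p0:escaped | p1:(1,4)->(2,4) | p2:(3,5)->(4,5) | p3:(1,5)->(2,5) | p4:(5,4)->(5,5)->EXIT
Step 3: p0:escaped | p1:(2,4)->(3,4) | p2:(4,5)->(5,5)->EXIT | p3:(2,5)->(3,5) | p4:escaped
Step 4: p0:escaped | p1:(3,4)->(4,4) | p2:escaped | p3:(3,5)->(4,5) | p4:escaped
Step 5: p0:escaped | p1:(4,4)->(5,4) | p2:escaped | p3:(4,5)->(5,5)->EXIT | p4:escaped

ESCAPED (5,4) ESCAPED ESCAPED ESCAPED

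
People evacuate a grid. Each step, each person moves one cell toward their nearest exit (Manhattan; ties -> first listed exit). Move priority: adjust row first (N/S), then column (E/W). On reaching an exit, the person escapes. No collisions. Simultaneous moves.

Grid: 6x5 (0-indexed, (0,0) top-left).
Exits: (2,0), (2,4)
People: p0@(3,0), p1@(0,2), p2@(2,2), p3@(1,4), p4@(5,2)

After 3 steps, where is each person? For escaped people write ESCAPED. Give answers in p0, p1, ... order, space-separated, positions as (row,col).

Step 1: p0:(3,0)->(2,0)->EXIT | p1:(0,2)->(1,2) | p2:(2,2)->(2,1) | p3:(1,4)->(2,4)->EXIT | p4:(5,2)->(4,2)
Step 2: p0:escaped | p1:(1,2)->(2,2) | p2:(2,1)->(2,0)->EXIT | p3:escaped | p4:(4,2)->(3,2)
Step 3: p0:escaped | p1:(2,2)->(2,1) | p2:escaped | p3:escaped | p4:(3,2)->(2,2)

ESCAPED (2,1) ESCAPED ESCAPED (2,2)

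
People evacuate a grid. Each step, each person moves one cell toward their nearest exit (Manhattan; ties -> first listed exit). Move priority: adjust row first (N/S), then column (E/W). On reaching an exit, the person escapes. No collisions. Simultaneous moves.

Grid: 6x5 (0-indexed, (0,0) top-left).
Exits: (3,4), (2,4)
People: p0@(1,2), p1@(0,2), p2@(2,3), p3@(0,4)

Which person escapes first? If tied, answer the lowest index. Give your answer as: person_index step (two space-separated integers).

Step 1: p0:(1,2)->(2,2) | p1:(0,2)->(1,2) | p2:(2,3)->(2,4)->EXIT | p3:(0,4)->(1,4)
Step 2: p0:(2,2)->(2,3) | p1:(1,2)->(2,2) | p2:escaped | p3:(1,4)->(2,4)->EXIT
Step 3: p0:(2,3)->(2,4)->EXIT | p1:(2,2)->(2,3) | p2:escaped | p3:escaped
Step 4: p0:escaped | p1:(2,3)->(2,4)->EXIT | p2:escaped | p3:escaped
Exit steps: [3, 4, 1, 2]
First to escape: p2 at step 1

Answer: 2 1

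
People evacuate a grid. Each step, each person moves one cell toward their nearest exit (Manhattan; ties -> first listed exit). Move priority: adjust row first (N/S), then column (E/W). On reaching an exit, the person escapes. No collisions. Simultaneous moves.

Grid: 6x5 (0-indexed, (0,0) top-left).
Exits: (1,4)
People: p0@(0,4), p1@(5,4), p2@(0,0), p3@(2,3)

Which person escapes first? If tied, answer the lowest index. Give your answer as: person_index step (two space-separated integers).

Step 1: p0:(0,4)->(1,4)->EXIT | p1:(5,4)->(4,4) | p2:(0,0)->(1,0) | p3:(2,3)->(1,3)
Step 2: p0:escaped | p1:(4,4)->(3,4) | p2:(1,0)->(1,1) | p3:(1,3)->(1,4)->EXIT
Step 3: p0:escaped | p1:(3,4)->(2,4) | p2:(1,1)->(1,2) | p3:escaped
Step 4: p0:escaped | p1:(2,4)->(1,4)->EXIT | p2:(1,2)->(1,3) | p3:escaped
Step 5: p0:escaped | p1:escaped | p2:(1,3)->(1,4)->EXIT | p3:escaped
Exit steps: [1, 4, 5, 2]
First to escape: p0 at step 1

Answer: 0 1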